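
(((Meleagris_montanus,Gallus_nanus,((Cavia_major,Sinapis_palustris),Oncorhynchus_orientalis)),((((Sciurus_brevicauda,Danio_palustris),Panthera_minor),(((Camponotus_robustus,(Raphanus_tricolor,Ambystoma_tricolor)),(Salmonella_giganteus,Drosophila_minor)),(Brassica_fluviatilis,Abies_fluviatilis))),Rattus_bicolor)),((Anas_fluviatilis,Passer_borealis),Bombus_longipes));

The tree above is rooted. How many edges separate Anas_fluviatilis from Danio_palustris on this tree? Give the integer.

The MRCA of Anas_fluviatilis and Danio_palustris is the root of the tree.
From Anas_fluviatilis up to that node: 3 branches. From Danio_palustris up to the same node: 6 branches. Total: 3 + 6 = 9.

9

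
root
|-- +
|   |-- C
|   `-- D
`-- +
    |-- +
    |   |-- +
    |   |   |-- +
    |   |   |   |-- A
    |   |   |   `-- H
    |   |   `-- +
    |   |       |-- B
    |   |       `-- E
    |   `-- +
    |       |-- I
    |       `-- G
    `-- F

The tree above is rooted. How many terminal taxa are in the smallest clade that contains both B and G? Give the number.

6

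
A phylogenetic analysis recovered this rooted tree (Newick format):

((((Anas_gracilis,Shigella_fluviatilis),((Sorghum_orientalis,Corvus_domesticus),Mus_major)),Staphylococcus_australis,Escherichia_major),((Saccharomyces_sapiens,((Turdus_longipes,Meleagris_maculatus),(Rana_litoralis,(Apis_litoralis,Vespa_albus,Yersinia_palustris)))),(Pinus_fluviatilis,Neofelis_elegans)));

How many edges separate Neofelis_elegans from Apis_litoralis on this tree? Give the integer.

The MRCA of Neofelis_elegans and Apis_litoralis is the node subtending ((Saccharomyces_sapiens,((Turdus_longipes,Meleagris_maculatus),(Rana_litoralis,(Apis_litoralis,Vespa_albus,Yersinia_palustris)))),(Pinus_fluviatilis,Neofelis_elegans)).
From Neofelis_elegans up to that node: 2 branches. From Apis_litoralis up to the same node: 5 branches. Total: 2 + 5 = 7.

7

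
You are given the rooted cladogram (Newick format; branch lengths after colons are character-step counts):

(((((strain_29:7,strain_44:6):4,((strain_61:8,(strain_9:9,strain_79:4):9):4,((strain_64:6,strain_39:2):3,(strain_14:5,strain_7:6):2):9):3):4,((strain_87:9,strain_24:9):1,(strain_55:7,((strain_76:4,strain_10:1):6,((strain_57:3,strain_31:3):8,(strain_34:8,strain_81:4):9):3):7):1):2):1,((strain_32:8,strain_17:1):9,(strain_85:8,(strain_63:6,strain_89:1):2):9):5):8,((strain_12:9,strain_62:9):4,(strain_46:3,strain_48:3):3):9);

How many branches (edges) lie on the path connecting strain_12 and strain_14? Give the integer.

The MRCA of strain_12 and strain_14 is the root of the tree.
From strain_12 up to that node: 3 branches. From strain_14 up to the same node: 7 branches. Total: 3 + 7 = 10.

10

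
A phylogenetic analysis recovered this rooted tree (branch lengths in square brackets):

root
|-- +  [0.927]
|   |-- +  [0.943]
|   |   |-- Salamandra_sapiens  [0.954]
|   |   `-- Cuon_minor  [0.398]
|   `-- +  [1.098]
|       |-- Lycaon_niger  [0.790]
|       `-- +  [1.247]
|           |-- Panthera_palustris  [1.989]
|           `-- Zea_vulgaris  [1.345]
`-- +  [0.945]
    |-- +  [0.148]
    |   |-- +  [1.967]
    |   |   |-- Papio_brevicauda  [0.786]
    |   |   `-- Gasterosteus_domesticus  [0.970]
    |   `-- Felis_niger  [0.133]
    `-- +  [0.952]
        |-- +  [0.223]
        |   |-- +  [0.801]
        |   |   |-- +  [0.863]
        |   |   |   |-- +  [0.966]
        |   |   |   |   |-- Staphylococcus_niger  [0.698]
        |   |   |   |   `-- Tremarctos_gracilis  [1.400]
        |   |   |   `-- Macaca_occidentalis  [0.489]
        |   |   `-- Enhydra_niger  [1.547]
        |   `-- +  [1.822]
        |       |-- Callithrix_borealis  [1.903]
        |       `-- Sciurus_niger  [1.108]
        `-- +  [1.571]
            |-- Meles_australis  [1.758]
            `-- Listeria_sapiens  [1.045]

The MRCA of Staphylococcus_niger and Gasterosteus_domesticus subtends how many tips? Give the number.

11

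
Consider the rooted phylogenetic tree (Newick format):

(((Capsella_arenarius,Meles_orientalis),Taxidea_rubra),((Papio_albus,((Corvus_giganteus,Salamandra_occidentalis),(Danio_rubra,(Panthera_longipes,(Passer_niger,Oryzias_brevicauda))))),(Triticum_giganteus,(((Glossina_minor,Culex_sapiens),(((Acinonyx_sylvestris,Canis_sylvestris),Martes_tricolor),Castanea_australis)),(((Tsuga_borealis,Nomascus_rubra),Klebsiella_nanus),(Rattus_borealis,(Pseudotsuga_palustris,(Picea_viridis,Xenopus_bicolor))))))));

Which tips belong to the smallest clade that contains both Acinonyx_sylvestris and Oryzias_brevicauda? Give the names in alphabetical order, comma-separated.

Tracing Acinonyx_sylvestris: it sits inside (Acinonyx_sylvestris,Canis_sylvestris).
Tracing Oryzias_brevicauda: it sits inside (Passer_niger,Oryzias_brevicauda).
The smallest clade enclosing both is ((Papio_albus,((Corvus_giganteus,Salamandra_occidentalis),(Danio_rubra,(Panthera_longipes,(Passer_niger,Oryzias_brevicauda))))),(Triticum_giganteus,(((Glossina_minor,Culex_sapiens),(((Acinonyx_sylvestris,Canis_sylvestris),Martes_tricolor),Castanea_australis)),(((Tsuga_borealis,Nomascus_rubra),Klebsiella_nanus),(Rattus_borealis,(Pseudotsuga_palustris,(Picea_viridis,Xenopus_bicolor))))))); the answer is its 21 terminal taxa in alphabetical order.

Acinonyx_sylvestris, Canis_sylvestris, Castanea_australis, Corvus_giganteus, Culex_sapiens, Danio_rubra, Glossina_minor, Klebsiella_nanus, Martes_tricolor, Nomascus_rubra, Oryzias_brevicauda, Panthera_longipes, Papio_albus, Passer_niger, Picea_viridis, Pseudotsuga_palustris, Rattus_borealis, Salamandra_occidentalis, Triticum_giganteus, Tsuga_borealis, Xenopus_bicolor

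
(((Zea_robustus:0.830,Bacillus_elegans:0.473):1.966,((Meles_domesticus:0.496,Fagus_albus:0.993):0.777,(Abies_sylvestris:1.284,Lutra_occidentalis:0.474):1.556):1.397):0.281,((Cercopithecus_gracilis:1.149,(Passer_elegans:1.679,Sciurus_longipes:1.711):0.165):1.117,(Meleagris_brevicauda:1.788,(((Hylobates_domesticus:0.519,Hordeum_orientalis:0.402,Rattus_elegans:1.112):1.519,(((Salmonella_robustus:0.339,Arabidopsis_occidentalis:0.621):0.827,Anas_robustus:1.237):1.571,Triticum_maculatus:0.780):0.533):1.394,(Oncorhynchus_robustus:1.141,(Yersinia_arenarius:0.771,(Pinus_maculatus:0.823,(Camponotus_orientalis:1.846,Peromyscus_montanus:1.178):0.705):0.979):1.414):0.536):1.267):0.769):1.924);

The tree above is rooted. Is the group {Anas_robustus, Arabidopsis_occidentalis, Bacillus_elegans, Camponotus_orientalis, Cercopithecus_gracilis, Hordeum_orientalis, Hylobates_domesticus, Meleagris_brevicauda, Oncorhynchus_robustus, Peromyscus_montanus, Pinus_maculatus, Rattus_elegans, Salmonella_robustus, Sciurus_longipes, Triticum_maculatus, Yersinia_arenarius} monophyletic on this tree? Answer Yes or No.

The MRCA of the listed taxa is the root, so the smallest clade containing them is the whole tree.
That clade also contains Abies_sylvestris, Fagus_albus, Lutra_occidentalis, Meles_domesticus, Passer_elegans, Zea_robustus, which are not in the proposed group, so the group is not monophyletic.

No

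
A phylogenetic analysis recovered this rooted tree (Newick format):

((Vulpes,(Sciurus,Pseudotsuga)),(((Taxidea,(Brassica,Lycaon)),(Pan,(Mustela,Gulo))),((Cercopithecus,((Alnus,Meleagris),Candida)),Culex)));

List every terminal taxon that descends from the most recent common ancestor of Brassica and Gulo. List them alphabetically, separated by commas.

Tracing Brassica: it sits inside (Brassica,Lycaon).
Tracing Gulo: it sits inside (Mustela,Gulo).
The smallest clade enclosing both is ((Taxidea,(Brassica,Lycaon)),(Pan,(Mustela,Gulo))); the answer is its 6 terminal taxa in alphabetical order.

Brassica, Gulo, Lycaon, Mustela, Pan, Taxidea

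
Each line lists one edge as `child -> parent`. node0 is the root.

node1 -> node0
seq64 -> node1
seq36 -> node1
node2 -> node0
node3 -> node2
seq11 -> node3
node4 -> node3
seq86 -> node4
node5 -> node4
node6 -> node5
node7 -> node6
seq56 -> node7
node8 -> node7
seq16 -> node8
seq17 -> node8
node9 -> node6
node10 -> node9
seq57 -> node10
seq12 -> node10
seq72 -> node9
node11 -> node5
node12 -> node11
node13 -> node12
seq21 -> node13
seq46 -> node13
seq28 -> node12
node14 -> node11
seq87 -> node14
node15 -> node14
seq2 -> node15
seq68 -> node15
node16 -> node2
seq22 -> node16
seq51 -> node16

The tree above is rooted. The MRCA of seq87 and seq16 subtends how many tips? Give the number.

The MRCA of seq87 and seq16 is the node subtending (((seq56,(seq16,seq17)),((seq57,seq12),seq72)),(((seq21,seq46),seq28),(seq87,(seq2,seq68)))).
That clade contains 12 terminal taxa: seq12, seq16, seq17, seq2, seq21, seq28, seq46, seq56, seq57, seq68, seq72, seq87.

12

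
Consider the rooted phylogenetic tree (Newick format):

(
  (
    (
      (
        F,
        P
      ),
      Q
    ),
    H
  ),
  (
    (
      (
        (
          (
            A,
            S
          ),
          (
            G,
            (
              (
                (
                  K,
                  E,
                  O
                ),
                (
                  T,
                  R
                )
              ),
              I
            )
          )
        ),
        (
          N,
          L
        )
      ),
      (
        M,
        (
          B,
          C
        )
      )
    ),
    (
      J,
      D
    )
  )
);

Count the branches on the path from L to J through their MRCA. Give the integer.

The MRCA of L and J is the node subtending (((((A,S),(G,(((K,E,O),(T,R)),I))),(N,L)),(M,(B,C))),(J,D)).
From L up to that node: 4 branches. From J up to the same node: 2 branches. Total: 4 + 2 = 6.

6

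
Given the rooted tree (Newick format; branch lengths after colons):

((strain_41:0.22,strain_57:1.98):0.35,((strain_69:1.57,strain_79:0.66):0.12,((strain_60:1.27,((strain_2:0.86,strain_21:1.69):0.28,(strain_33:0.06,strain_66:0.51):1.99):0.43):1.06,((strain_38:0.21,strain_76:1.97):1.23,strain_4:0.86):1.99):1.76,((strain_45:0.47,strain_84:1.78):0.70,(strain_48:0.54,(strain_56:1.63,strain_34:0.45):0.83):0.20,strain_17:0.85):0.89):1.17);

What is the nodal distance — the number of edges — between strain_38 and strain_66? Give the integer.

The MRCA of strain_38 and strain_66 is the node subtending ((strain_60,((strain_2,strain_21),(strain_33,strain_66))),((strain_38,strain_76),strain_4)).
From strain_38 up to that node: 3 branches. From strain_66 up to the same node: 4 branches. Total: 3 + 4 = 7.

7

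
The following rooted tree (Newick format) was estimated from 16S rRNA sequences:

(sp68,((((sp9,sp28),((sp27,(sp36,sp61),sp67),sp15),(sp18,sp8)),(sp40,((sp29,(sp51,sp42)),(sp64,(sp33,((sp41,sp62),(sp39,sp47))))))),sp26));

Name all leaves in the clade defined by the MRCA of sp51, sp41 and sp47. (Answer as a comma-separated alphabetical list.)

Tracing sp51: it sits inside (sp51,sp42).
Tracing sp41: it sits inside (sp41,sp62).
Tracing sp47: it sits inside (sp39,sp47).
The smallest clade enclosing all 3 is ((sp29,(sp51,sp42)),(sp64,(sp33,((sp41,sp62),(sp39,sp47))))); the answer is its 9 terminal taxa in alphabetical order.

sp29, sp33, sp39, sp41, sp42, sp47, sp51, sp62, sp64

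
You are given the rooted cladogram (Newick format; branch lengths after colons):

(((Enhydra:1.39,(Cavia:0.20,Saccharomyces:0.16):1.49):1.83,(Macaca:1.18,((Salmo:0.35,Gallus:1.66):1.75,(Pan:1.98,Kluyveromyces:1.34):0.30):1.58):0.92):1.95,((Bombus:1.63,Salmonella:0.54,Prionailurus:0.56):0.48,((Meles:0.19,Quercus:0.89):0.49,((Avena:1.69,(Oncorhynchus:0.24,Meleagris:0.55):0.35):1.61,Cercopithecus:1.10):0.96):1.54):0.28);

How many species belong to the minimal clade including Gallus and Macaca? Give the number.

5

The MRCA of Gallus and Macaca is the node subtending (Macaca,((Salmo,Gallus),(Pan,Kluyveromyces))).
That clade contains 5 terminal taxa: Gallus, Kluyveromyces, Macaca, Pan, Salmo.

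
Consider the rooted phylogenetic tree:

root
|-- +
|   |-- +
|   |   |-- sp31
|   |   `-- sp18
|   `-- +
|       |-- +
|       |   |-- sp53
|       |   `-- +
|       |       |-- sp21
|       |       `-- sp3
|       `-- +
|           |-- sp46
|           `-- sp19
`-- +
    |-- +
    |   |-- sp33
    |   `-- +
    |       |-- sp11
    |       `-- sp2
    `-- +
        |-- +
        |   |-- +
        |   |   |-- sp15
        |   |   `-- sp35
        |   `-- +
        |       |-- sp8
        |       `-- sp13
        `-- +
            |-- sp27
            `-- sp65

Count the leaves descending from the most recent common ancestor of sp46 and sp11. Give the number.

16

The MRCA of sp46 and sp11 is the root, so the clade is the entire tree.
That clade contains 16 terminal taxa: sp11, sp13, sp15, sp18, sp19, sp2, sp21, sp27, sp3, sp31, sp33, sp35, sp46, sp53, sp65, sp8.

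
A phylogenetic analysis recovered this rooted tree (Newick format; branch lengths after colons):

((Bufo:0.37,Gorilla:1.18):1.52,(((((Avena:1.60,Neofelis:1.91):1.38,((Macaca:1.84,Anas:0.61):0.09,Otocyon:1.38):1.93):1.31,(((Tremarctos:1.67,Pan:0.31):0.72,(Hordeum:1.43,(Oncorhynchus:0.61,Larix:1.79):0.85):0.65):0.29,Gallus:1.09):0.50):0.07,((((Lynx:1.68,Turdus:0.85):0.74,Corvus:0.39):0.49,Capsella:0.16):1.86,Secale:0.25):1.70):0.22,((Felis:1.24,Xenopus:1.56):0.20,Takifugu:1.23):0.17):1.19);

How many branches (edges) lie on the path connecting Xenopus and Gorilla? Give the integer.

6

The MRCA of Xenopus and Gorilla is the root of the tree.
From Xenopus up to that node: 4 branches. From Gorilla up to the same node: 2 branches. Total: 4 + 2 = 6.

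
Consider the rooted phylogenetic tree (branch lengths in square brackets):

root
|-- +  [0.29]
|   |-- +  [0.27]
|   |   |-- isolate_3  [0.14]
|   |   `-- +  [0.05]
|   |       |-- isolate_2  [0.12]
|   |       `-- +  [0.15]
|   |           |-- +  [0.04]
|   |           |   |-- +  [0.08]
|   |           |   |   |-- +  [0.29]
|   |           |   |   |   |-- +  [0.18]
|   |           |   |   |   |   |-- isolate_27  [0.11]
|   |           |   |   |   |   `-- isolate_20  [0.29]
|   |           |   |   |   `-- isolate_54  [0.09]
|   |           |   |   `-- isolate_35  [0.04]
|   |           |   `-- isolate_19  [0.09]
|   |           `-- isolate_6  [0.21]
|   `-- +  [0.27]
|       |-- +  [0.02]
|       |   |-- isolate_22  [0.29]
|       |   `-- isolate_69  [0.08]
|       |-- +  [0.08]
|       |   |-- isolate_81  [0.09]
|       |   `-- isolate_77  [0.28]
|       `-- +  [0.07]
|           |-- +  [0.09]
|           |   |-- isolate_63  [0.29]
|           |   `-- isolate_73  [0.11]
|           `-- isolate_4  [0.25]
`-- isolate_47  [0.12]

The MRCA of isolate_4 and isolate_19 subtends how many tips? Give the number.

The MRCA of isolate_4 and isolate_19 is the node subtending ((isolate_3,(isolate_2,(((((isolate_27,isolate_20),isolate_54),isolate_35),isolate_19),isolate_6))),((isolate_22,isolate_69),(isolate_81,isolate_77),((isolate_63,isolate_73),isolate_4))).
That clade contains 15 terminal taxa: isolate_19, isolate_2, isolate_20, isolate_22, isolate_27, isolate_3, isolate_35, isolate_4, isolate_54, isolate_6, isolate_63, isolate_69, isolate_73, isolate_77, isolate_81.

15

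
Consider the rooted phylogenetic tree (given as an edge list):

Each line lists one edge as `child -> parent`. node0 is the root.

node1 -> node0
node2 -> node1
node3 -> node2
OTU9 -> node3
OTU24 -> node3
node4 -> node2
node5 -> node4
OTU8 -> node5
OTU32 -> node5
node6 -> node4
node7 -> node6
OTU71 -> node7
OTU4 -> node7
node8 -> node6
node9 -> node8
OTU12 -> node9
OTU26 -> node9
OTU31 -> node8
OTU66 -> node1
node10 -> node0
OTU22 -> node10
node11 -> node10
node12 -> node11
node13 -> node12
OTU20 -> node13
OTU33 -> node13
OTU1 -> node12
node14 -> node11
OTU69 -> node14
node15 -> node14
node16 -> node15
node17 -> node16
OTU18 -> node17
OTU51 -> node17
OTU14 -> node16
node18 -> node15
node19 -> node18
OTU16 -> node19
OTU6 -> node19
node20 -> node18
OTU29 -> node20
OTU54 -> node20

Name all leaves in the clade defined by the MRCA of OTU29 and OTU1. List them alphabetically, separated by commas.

Tracing OTU29: it sits inside (OTU29,OTU54).
Tracing OTU1: it sits inside ((OTU20,OTU33),OTU1).
The smallest clade enclosing both is (((OTU20,OTU33),OTU1),(OTU69,(((OTU18,OTU51),OTU14),((OTU16,OTU6),(OTU29,OTU54))))); the answer is its 11 terminal taxa in alphabetical order.

OTU1, OTU14, OTU16, OTU18, OTU20, OTU29, OTU33, OTU51, OTU54, OTU6, OTU69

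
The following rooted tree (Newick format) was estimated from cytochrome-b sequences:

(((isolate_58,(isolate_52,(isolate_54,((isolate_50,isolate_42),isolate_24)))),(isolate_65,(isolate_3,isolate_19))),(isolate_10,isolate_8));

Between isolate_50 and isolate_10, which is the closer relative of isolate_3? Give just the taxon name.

The MRCA of isolate_3 and isolate_50 subtends ((isolate_58,(isolate_52,(isolate_54,((isolate_50,isolate_42),isolate_24)))),(isolate_65,(isolate_3,isolate_19))) (9 taxa).
The MRCA of isolate_3 and isolate_10 is the root, subtending the entire tree (11 taxa).
The first is nested inside the second, so isolate_3 shares a more recent common ancestor with isolate_50.

isolate_50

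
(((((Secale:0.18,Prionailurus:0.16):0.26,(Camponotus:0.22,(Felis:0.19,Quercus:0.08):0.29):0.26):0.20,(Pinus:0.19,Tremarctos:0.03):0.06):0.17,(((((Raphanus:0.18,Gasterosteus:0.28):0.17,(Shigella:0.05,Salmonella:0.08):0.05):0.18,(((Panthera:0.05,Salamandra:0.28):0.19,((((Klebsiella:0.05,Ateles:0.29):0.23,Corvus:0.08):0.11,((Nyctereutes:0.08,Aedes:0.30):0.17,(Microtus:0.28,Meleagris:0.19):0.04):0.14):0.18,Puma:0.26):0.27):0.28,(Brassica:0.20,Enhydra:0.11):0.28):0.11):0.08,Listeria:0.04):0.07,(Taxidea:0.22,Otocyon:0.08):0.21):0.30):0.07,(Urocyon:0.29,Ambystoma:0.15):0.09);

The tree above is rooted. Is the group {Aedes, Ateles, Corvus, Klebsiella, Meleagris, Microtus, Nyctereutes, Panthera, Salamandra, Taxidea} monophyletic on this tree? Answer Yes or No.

No

The MRCA of the listed taxa subtends (((((Raphanus,Gasterosteus),(Shigella,Salmonella)),(((Panthera,Salamandra),((((Klebsiella,Ateles),Corvus),((Nyctereutes,Aedes),(Microtus,Meleagris))),Puma)),(Brassica,Enhydra))),Listeria),(Taxidea,Otocyon)).
That clade also contains Brassica, Enhydra, Gasterosteus, Listeria, Otocyon, Puma, Raphanus, Salmonella, Shigella, which are not in the proposed group, so the group is not monophyletic.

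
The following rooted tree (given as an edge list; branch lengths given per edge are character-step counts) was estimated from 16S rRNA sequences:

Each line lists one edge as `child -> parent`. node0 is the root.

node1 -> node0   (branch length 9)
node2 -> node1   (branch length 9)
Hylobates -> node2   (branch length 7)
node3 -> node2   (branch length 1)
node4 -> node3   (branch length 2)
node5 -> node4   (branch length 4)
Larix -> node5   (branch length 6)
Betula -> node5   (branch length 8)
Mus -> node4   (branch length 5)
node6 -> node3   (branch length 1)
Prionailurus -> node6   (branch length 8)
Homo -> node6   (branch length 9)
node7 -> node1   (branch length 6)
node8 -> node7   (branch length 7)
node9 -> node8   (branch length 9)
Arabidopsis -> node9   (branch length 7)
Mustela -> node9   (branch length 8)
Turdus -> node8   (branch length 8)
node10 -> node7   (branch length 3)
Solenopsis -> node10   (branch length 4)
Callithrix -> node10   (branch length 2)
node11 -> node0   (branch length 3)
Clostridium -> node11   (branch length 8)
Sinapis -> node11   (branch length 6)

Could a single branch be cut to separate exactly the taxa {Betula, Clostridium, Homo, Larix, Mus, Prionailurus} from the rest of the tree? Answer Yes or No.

No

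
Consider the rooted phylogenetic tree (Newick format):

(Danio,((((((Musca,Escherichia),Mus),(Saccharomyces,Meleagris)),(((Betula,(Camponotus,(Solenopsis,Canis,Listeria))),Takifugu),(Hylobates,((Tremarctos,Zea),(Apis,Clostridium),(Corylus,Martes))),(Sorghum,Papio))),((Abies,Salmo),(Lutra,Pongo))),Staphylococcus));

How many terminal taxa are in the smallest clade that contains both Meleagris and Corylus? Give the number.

The MRCA of Meleagris and Corylus is the node subtending ((((Musca,Escherichia),Mus),(Saccharomyces,Meleagris)),(((Betula,(Camponotus,(Solenopsis,Canis,Listeria))),Takifugu),(Hylobates,((Tremarctos,Zea),(Apis,Clostridium),(Corylus,Martes))),(Sorghum,Papio))).
That clade contains 20 terminal taxa: Apis, Betula, Camponotus, Canis, Clostridium, Corylus, Escherichia, Hylobates, Listeria, Martes, Meleagris, Mus, Musca, Papio, Saccharomyces, Solenopsis, Sorghum, Takifugu, Tremarctos, Zea.

20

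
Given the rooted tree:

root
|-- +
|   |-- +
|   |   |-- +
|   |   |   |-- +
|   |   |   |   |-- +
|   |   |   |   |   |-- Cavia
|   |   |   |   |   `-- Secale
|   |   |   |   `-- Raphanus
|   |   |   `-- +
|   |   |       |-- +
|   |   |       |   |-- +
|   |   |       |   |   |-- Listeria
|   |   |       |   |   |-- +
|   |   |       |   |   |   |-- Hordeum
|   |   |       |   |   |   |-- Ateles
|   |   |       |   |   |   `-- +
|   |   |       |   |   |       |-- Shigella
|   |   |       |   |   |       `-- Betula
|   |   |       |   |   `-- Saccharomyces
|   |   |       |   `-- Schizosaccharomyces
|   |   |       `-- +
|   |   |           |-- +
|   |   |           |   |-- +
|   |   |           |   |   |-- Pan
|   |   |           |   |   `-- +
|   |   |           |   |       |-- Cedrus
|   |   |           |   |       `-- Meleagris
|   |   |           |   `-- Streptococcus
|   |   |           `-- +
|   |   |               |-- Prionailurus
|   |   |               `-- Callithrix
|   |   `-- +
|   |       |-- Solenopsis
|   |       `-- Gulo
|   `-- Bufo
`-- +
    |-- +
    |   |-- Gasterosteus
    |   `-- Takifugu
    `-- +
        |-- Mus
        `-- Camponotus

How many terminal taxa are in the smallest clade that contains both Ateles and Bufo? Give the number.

19

The MRCA of Ateles and Bufo is the node subtending (((((Cavia,Secale),Raphanus),(((Listeria,(Hordeum,Ateles,(Shigella,Betula)),Saccharomyces),Schizosaccharomyces),(((Pan,(Cedrus,Meleagris)),Streptococcus),(Prionailurus,Callithrix)))),(Solenopsis,Gulo)),Bufo).
That clade contains 19 terminal taxa: Ateles, Betula, Bufo, Callithrix, Cavia, Cedrus, Gulo, Hordeum, Listeria, Meleagris, Pan, Prionailurus, Raphanus, Saccharomyces, Schizosaccharomyces, Secale, Shigella, Solenopsis, Streptococcus.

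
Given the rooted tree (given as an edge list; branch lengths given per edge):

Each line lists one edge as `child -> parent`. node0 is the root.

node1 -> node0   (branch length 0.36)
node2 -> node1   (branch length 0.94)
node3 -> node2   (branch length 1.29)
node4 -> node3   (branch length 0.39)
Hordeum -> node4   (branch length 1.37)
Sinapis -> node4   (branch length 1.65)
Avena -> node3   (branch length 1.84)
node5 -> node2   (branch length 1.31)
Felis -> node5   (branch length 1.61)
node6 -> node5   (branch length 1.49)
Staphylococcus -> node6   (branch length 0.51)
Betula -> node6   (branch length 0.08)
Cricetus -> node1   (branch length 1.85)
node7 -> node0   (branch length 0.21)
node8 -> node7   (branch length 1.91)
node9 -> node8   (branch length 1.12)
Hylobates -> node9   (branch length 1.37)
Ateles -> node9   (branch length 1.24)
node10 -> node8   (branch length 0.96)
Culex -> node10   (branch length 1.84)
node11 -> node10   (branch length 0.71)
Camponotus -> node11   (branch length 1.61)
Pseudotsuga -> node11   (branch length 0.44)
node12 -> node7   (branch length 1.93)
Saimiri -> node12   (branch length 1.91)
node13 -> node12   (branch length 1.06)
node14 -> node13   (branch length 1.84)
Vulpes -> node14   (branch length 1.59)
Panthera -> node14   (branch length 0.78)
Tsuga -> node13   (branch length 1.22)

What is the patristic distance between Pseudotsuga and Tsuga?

The path runs Pseudotsuga → … → MRCA → … → Tsuga; the MRCA is the node subtending (((Hylobates,Ateles),(Culex,(Camponotus,Pseudotsuga))),(Saimiri,((Vulpes,Panthera),Tsuga))).
Branch lengths along that path: 0.44 + 0.71 + 0.96 + 1.91 + 1.93 + 1.06 + 1.22 = 8.23.

8.23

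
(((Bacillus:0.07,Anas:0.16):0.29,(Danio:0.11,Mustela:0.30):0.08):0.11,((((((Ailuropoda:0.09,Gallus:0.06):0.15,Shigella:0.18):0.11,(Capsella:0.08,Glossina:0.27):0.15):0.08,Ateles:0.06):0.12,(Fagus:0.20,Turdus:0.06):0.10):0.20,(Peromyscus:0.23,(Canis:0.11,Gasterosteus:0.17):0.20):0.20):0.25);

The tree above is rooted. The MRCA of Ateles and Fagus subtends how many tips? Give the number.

The MRCA of Ateles and Fagus is the node subtending (((((Ailuropoda,Gallus),Shigella),(Capsella,Glossina)),Ateles),(Fagus,Turdus)).
That clade contains 8 terminal taxa: Ailuropoda, Ateles, Capsella, Fagus, Gallus, Glossina, Shigella, Turdus.

8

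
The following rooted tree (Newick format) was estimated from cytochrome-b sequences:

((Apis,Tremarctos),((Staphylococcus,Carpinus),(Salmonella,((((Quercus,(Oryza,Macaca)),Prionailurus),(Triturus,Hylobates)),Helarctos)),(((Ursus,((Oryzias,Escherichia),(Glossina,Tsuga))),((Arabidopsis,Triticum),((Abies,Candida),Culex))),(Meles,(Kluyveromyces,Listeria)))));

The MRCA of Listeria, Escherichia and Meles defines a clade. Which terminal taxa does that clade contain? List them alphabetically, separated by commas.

Abies, Arabidopsis, Candida, Culex, Escherichia, Glossina, Kluyveromyces, Listeria, Meles, Oryzias, Triticum, Tsuga, Ursus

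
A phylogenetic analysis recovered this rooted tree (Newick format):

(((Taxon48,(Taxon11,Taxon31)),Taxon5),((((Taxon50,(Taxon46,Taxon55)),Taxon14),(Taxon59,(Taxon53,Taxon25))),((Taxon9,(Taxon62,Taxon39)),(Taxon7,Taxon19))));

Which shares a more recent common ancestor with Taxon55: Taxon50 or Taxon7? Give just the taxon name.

Taxon50

The MRCA of Taxon55 and Taxon50 subtends (Taxon50,(Taxon46,Taxon55)) (3 taxa).
The MRCA of Taxon55 and Taxon7 subtends ((((Taxon50,(Taxon46,Taxon55)),Taxon14),(Taxon59,(Taxon53,Taxon25))),((Taxon9,(Taxon62,Taxon39)),(Taxon7,Taxon19))) (12 taxa).
The first is nested inside the second, so Taxon55 shares a more recent common ancestor with Taxon50.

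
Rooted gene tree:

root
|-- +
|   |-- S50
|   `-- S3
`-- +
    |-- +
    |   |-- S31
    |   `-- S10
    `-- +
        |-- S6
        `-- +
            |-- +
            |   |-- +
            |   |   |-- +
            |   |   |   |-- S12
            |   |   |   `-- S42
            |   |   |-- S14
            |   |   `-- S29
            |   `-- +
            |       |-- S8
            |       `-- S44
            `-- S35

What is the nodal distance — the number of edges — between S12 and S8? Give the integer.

The MRCA of S12 and S8 is the node subtending (((S12,S42),S14,S29),(S8,S44)).
From S12 up to that node: 3 branches. From S8 up to the same node: 2 branches. Total: 3 + 2 = 5.

5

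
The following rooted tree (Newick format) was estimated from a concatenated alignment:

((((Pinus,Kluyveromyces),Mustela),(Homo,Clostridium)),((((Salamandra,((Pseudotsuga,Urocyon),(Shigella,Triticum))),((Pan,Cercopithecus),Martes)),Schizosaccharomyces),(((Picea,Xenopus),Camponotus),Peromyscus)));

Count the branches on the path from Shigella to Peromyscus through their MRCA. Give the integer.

8

The MRCA of Shigella and Peromyscus is the node subtending ((((Salamandra,((Pseudotsuga,Urocyon),(Shigella,Triticum))),((Pan,Cercopithecus),Martes)),Schizosaccharomyces),(((Picea,Xenopus),Camponotus),Peromyscus)).
From Shigella up to that node: 6 branches. From Peromyscus up to the same node: 2 branches. Total: 6 + 2 = 8.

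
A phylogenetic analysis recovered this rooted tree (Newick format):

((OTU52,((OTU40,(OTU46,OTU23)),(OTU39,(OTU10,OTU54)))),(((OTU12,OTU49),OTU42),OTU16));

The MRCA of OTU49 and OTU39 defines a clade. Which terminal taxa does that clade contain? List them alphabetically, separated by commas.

Tracing OTU49: it sits inside (OTU12,OTU49).
Tracing OTU39: it sits inside (OTU39,(OTU10,OTU54)).
The smallest clade enclosing both is the whole tree (their MRCA is the root), so the answer is all 11 tips in alphabetical order.

OTU10, OTU12, OTU16, OTU23, OTU39, OTU40, OTU42, OTU46, OTU49, OTU52, OTU54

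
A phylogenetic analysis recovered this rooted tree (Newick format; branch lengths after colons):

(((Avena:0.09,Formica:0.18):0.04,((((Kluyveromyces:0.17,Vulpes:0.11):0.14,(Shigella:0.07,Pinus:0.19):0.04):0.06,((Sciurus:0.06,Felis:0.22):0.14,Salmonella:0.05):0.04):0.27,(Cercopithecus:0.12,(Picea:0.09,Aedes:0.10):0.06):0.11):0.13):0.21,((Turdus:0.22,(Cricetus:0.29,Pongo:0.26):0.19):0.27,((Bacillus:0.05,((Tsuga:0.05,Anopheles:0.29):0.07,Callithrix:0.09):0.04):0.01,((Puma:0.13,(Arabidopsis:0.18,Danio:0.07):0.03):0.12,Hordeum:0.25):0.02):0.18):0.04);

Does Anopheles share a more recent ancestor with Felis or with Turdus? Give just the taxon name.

The MRCA of Anopheles and Turdus subtends ((Turdus,(Cricetus,Pongo)),((Bacillus,((Tsuga,Anopheles),Callithrix)),((Puma,(Arabidopsis,Danio)),Hordeum))) (11 taxa).
The MRCA of Anopheles and Felis is the root, subtending the entire tree (23 taxa).
The first is nested inside the second, so Anopheles shares a more recent common ancestor with Turdus.

Turdus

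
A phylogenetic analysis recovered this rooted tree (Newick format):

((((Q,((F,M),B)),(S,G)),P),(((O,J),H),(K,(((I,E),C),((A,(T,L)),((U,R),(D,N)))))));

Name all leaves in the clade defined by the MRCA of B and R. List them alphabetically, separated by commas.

A, B, C, D, E, F, G, H, I, J, K, L, M, N, O, P, Q, R, S, T, U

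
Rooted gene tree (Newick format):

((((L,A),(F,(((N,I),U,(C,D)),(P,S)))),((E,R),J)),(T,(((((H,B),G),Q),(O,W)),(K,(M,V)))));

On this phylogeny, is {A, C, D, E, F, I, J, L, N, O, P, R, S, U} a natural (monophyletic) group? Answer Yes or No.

No

The MRCA of the listed taxa is the root, so the smallest clade containing them is the whole tree.
That clade also contains B, G, H, K, M, Q, T, V, W, which are not in the proposed group, so the group is not monophyletic.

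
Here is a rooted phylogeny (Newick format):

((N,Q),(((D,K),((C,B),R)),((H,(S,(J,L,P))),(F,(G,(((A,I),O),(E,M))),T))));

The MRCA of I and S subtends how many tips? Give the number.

The MRCA of I and S is the node subtending ((H,(S,(J,L,P))),(F,(G,(((A,I),O),(E,M))),T)).
That clade contains 13 terminal taxa: A, E, F, G, H, I, J, L, M, O, P, S, T.

13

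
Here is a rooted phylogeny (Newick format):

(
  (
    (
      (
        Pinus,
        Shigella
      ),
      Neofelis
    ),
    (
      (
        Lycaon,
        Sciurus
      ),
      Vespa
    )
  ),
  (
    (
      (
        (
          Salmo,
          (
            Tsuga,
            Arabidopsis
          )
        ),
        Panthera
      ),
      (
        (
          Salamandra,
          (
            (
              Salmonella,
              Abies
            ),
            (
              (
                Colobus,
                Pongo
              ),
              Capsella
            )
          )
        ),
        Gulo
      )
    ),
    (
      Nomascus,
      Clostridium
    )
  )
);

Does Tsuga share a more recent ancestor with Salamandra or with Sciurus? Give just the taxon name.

The MRCA of Tsuga and Salamandra subtends (((Salmo,(Tsuga,Arabidopsis)),Panthera),((Salamandra,((Salmonella,Abies),((Colobus,Pongo),Capsella))),Gulo)) (11 taxa).
The MRCA of Tsuga and Sciurus is the root, subtending the entire tree (19 taxa).
The first is nested inside the second, so Tsuga shares a more recent common ancestor with Salamandra.

Salamandra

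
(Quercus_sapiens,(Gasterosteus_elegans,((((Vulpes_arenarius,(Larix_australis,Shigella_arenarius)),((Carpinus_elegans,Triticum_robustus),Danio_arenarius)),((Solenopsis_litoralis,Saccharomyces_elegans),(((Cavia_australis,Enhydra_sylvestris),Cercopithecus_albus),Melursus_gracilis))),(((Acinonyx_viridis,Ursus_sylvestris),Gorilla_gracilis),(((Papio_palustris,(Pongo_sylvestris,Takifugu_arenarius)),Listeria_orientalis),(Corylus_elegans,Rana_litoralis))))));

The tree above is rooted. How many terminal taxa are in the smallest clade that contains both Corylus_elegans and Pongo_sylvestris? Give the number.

6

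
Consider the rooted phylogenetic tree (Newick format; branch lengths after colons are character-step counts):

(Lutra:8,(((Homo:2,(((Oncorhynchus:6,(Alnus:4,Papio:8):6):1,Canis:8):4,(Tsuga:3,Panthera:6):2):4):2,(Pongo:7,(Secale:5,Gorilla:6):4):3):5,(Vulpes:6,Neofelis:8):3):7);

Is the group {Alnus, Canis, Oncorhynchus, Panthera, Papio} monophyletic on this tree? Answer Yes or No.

The MRCA of the listed taxa subtends (((Oncorhynchus,(Alnus,Papio)),Canis),(Tsuga,Panthera)).
That clade also contains Tsuga, which is not in the proposed group, so the group is not monophyletic.

No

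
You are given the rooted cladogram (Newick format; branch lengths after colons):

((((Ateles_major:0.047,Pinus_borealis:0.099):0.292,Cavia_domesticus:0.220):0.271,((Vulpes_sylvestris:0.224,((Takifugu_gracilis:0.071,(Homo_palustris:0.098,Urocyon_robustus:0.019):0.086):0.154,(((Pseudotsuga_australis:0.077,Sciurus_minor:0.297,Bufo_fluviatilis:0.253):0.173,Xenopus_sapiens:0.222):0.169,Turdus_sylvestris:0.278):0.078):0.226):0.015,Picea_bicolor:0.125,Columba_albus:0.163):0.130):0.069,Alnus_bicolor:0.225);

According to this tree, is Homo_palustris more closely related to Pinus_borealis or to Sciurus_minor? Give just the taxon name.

The MRCA of Homo_palustris and Sciurus_minor subtends ((Takifugu_gracilis,(Homo_palustris,Urocyon_robustus)),(((Pseudotsuga_australis,Sciurus_minor,Bufo_fluviatilis),Xenopus_sapiens),Turdus_sylvestris)) (8 taxa).
The MRCA of Homo_palustris and Pinus_borealis subtends (((Ateles_major,Pinus_borealis),Cavia_domesticus),((Vulpes_sylvestris,((Takifugu_gracilis,(Homo_palustris,Urocyon_robustus)),(((Pseudotsuga_australis,Sciurus_minor,Bufo_fluviatilis),Xenopus_sapiens),Turdus_sylvestris))),Picea_bicolor,Columba_albus)) (14 taxa).
The first is nested inside the second, so Homo_palustris shares a more recent common ancestor with Sciurus_minor.

Sciurus_minor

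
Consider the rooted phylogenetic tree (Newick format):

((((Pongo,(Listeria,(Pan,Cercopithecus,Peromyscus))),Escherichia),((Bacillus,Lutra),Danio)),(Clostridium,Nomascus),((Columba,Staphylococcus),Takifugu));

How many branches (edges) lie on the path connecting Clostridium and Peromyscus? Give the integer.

The MRCA of Clostridium and Peromyscus is the root of the tree.
From Clostridium up to that node: 2 branches. From Peromyscus up to the same node: 6 branches. Total: 2 + 6 = 8.

8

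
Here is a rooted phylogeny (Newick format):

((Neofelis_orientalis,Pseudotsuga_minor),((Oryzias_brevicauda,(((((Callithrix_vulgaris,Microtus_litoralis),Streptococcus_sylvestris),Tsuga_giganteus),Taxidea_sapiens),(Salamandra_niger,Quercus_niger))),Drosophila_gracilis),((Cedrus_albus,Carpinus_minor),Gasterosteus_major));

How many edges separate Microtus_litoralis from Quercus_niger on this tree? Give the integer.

The MRCA of Microtus_litoralis and Quercus_niger is the node subtending (((((Callithrix_vulgaris,Microtus_litoralis),Streptococcus_sylvestris),Tsuga_giganteus),Taxidea_sapiens),(Salamandra_niger,Quercus_niger)).
From Microtus_litoralis up to that node: 5 branches. From Quercus_niger up to the same node: 2 branches. Total: 5 + 2 = 7.

7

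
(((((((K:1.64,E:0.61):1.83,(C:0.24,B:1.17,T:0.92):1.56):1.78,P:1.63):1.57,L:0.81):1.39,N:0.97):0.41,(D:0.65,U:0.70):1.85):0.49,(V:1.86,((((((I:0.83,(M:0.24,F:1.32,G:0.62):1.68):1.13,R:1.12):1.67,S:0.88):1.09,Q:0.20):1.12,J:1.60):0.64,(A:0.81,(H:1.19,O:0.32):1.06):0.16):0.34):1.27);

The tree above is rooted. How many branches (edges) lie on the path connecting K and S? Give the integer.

The MRCA of K and S is the root of the tree.
From K up to that node: 7 branches. From S up to the same node: 6 branches. Total: 7 + 6 = 13.

13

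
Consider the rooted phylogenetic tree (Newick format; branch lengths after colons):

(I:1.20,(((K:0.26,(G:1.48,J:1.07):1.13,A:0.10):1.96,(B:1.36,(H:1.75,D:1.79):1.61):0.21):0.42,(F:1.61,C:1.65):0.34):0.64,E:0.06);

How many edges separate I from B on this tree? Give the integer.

The MRCA of I and B is the root of the tree.
From I up to that node: 1 branch. From B up to the same node: 4 branches. Total: 1 + 4 = 5.

5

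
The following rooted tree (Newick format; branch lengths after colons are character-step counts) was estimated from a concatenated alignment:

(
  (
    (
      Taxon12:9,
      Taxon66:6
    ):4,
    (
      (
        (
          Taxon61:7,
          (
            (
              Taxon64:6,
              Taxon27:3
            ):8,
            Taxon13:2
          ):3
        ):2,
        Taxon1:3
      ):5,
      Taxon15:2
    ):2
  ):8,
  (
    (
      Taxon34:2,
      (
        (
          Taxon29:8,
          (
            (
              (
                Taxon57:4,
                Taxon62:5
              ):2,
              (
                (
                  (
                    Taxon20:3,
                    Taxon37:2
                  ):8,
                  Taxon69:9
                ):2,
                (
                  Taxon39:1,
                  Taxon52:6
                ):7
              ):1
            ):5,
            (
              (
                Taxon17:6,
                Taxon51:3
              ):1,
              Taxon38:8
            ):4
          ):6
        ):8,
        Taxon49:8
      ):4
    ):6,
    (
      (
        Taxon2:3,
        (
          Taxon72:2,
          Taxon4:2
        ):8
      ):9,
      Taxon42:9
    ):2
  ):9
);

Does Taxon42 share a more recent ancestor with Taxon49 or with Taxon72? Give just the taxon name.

Taxon72

The MRCA of Taxon42 and Taxon72 subtends ((Taxon2,(Taxon72,Taxon4)),Taxon42) (4 taxa).
The MRCA of Taxon42 and Taxon49 subtends ((Taxon34,((Taxon29,(((Taxon57,Taxon62),(((Taxon20,Taxon37),Taxon69),(Taxon39,Taxon52))),((Taxon17,Taxon51),Taxon38))),Taxon49)),((Taxon2,(Taxon72,Taxon4)),Taxon42)) (17 taxa).
The first is nested inside the second, so Taxon42 shares a more recent common ancestor with Taxon72.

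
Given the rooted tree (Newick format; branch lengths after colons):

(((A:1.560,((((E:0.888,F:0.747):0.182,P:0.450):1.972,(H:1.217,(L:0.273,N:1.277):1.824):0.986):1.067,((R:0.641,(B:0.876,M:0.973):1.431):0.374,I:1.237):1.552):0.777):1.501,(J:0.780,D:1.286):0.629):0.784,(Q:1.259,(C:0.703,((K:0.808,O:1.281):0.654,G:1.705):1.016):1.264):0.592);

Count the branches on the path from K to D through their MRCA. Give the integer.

The MRCA of K and D is the root of the tree.
From K up to that node: 5 branches. From D up to the same node: 3 branches. Total: 5 + 3 = 8.

8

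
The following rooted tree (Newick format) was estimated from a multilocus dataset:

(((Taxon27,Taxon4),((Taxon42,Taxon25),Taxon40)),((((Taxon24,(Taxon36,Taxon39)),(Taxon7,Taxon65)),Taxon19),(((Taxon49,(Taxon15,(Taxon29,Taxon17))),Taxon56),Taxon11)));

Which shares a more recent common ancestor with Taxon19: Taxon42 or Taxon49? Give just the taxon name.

The MRCA of Taxon19 and Taxon49 subtends ((((Taxon24,(Taxon36,Taxon39)),(Taxon7,Taxon65)),Taxon19),(((Taxon49,(Taxon15,(Taxon29,Taxon17))),Taxon56),Taxon11)) (12 taxa).
The MRCA of Taxon19 and Taxon42 is the root, subtending the entire tree (17 taxa).
The first is nested inside the second, so Taxon19 shares a more recent common ancestor with Taxon49.

Taxon49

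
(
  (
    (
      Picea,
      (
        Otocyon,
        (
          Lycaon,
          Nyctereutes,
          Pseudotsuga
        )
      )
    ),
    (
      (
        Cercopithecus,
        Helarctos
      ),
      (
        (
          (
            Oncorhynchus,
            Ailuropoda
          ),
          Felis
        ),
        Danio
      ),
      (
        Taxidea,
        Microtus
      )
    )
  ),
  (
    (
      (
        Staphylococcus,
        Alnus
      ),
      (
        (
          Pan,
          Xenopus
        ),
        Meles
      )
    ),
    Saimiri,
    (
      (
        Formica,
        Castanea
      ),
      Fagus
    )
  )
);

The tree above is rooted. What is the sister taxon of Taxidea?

Microtus

Taxidea attaches to the tree at the node subtending (Taxidea,Microtus).
The other lineage descending from that same node — the sister group — is the single tip Microtus.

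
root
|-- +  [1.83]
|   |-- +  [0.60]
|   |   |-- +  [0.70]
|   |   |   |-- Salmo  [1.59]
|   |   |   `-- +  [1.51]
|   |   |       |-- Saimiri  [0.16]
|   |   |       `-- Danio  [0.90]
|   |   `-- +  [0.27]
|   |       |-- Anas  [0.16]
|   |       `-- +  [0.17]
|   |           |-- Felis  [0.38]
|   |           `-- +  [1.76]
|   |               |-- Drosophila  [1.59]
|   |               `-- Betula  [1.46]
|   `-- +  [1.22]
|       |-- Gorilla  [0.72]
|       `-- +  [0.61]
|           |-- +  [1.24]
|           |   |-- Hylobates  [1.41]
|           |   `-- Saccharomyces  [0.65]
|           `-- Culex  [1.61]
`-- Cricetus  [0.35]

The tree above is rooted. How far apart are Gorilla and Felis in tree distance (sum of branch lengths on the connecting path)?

The path runs Gorilla → … → MRCA → … → Felis; the MRCA is the node subtending (((Salmo,(Saimiri,Danio)),(Anas,(Felis,(Drosophila,Betula)))),(Gorilla,((Hylobates,Saccharomyces),Culex))).
Branch lengths along that path: 0.72 + 1.22 + 0.60 + 0.27 + 0.17 + 0.38 = 3.36.

3.36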